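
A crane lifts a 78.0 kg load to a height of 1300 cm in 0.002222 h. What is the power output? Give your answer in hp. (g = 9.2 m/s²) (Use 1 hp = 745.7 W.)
Convert to SI: m = 78.0 kg, h = 13.0 m, t = 7.9992 s
P = mgh/t = (78.0)(9.2)(13.0)/7.9992 = 1166.22 W = 1.564 hp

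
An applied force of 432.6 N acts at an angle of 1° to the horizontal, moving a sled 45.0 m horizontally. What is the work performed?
W = F·d·cosθ = (432.6)(45.0)cos(1°) = 19460 J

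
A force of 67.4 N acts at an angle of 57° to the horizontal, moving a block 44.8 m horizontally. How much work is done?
W = F·d·cosθ = (67.4)(44.8)cos(57°) = 1645 J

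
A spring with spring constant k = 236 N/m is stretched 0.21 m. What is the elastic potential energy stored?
PE = ½kx² = ½(236)(0.21)² = 5.204 J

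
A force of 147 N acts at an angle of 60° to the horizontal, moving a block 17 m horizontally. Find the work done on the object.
W = F·d·cosθ = (147)(17)cos(60°) = 1250 J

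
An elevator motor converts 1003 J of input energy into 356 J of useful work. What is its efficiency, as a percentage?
η = W_out/W_in = 356/1003 = 35.49%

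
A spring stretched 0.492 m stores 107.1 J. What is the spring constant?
k = 2·PE/x² = 2·107.1/(0.492)² = 884.9 N/m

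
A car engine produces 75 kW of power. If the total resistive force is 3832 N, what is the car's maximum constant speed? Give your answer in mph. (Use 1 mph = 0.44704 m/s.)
P = Fv ⇒ v = P/F = 75000 W/3832.0 N = 19.572 m/s = 43.78 mph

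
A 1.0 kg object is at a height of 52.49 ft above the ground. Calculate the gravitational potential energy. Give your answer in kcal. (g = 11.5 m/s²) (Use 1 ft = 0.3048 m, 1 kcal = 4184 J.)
Convert to SI: m = 1.0 kg, h = 15.999 m
PE = mgh = (1.0)(11.5)(15.999) = 183.988 J = 0.04397 kcal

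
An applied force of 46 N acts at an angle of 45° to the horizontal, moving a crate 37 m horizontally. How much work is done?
W = F·d·cosθ = (46)(37)cos(45°) = 1203 J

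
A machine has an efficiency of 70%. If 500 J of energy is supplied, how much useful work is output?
W_out = η·W_in = 0.7·500 = 350.0 J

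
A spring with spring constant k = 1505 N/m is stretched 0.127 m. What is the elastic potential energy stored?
PE = ½kx² = ½(1505)(0.127)² = 12.14 J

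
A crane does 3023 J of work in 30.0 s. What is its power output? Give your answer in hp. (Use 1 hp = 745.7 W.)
P = W/t = 3023.0/30.0 = 100.767 W = 0.1351 hp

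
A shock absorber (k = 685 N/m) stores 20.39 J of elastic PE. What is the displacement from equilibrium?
x = √(2·PE/k) = √(2·20.39/685) = 0.244 m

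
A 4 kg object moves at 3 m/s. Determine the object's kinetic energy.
KE = ½mv² = ½(4)(3)² = 18.0 J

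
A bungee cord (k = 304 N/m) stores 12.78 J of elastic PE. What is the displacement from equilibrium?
x = √(2·PE/k) = √(2·12.78/304) = 0.29 m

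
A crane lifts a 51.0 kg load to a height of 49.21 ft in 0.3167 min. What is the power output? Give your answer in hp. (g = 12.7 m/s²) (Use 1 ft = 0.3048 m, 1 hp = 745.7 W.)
Convert to SI: m = 51.0 kg, h = 14.9992 m, t = 19.002 s
P = mgh/t = (51.0)(12.7)(14.9992)/19.002 = 511.261 W = 0.6856 hp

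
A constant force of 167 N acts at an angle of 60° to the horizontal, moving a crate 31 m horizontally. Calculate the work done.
W = F·d·cosθ = (167)(31)cos(60°) = 2589 J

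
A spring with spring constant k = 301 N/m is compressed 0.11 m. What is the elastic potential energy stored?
PE = ½kx² = ½(301)(0.11)² = 1.821 J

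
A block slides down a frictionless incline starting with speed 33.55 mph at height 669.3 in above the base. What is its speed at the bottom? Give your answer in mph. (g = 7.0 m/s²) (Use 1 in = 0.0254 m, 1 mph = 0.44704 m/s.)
Convert to SI: v₀ = 14.9982 m/s, h = 17.0002 m
½mv₀² + mgh = ½mv² ⇒ v = √(v₀² + 2gh) = √(14.9982² + 2·7.0·17.0002) = 21.5162 m/s = 48.13 mph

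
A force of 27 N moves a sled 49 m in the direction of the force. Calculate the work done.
W = F·d = (27)(49) = 1323 J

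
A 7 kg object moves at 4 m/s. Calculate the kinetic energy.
KE = ½mv² = ½(7)(4)² = 56.0 J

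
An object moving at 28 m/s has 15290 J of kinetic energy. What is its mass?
m = 2·KE/v² = 2·15290/(28)² = 39.01 kg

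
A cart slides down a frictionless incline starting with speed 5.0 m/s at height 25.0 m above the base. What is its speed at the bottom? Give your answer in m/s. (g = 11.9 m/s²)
½mv₀² + mgh = ½mv² ⇒ v = √(v₀² + 2gh) = √(5.0² + 2·11.9·25.0) = 24.9 m/s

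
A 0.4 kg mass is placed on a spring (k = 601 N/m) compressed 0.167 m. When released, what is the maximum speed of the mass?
½kx² = ½mv² ⇒ v = x√(k/m) = (0.167)√(601/0.4) = 6.473 m/s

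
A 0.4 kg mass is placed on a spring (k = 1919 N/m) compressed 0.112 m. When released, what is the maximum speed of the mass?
½kx² = ½mv² ⇒ v = x√(k/m) = (0.112)√(1919/0.4) = 7.758 m/s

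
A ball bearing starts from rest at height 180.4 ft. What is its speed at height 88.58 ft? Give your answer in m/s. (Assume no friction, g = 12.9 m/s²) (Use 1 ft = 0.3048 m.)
Convert to SI: h₁−h₂ = 27.9867 m
mgh₁ = mgh₂ + ½mv² ⇒ v = √(2g(h₁−h₂)) = √(2·12.9·27.9867) = 26.87 m/s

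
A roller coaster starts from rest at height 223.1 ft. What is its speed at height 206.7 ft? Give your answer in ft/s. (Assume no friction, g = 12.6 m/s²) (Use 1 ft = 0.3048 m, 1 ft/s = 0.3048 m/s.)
Convert to SI: h₁−h₂ = 4.99872 m
mgh₁ = mgh₂ + ½mv² ⇒ v = √(2g(h₁−h₂)) = √(2·12.6·4.99872) = 11.2235 m/s = 36.82 ft/s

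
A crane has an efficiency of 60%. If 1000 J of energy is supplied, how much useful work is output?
W_out = η·W_in = 0.6·1000 = 600.0 J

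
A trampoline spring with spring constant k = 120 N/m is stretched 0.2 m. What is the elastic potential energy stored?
PE = ½kx² = ½(120)(0.2)² = 2.4 J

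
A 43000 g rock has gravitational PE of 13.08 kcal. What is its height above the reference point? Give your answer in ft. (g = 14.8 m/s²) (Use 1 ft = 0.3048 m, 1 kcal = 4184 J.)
Convert to SI: m = 43.0 kg, PE = 54726.7 J
h = PE/(mg) = 54726.7/(43.0·14.8) = 85.9942 m = 282.1 ft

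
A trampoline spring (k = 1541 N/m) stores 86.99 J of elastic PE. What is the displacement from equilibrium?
x = √(2·PE/k) = √(2·86.99/1541) = 0.336 m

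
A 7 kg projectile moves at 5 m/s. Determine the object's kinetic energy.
KE = ½mv² = ½(7)(5)² = 87.5 J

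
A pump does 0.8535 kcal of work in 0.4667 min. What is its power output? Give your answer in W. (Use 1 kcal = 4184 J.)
Convert to SI: W = 3571.04 J, t = 28.002 s
P = W/t = 3571.04/28.002 = 127.5 W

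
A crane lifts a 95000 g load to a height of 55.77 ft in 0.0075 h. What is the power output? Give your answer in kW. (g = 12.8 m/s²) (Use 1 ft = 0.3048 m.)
Convert to SI: m = 95.0 kg, h = 16.9987 m, t = 27.0 s
P = mgh/t = (95.0)(12.8)(16.9987)/27.0 = 765.571 W = 0.7656 kW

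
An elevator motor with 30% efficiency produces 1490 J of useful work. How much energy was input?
W_in = W_out/η = 1490/0.3 = 4967 J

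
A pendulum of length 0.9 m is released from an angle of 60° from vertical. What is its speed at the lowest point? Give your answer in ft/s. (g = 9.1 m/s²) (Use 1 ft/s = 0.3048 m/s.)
h = L(1 − cosθ) = 0.9(1 − cos60°) = 0.45 m
v = √(2gh) = √(2·9.1·0.45) = 2.86182 m/s = 9.389 ft/s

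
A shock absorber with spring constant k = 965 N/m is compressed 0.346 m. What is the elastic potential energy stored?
PE = ½kx² = ½(965)(0.346)² = 57.76 J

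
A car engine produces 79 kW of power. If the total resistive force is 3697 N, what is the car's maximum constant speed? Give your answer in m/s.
P = Fv ⇒ v = P/F = 79000 W/3697.0 N = 21.37 m/s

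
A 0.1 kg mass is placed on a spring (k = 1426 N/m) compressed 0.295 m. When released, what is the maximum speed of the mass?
½kx² = ½mv² ⇒ v = x√(k/m) = (0.295)√(1426/0.1) = 35.23 m/s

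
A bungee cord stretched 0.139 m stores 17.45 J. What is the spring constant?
k = 2·PE/x² = 2·17.45/(0.139)² = 1806 N/m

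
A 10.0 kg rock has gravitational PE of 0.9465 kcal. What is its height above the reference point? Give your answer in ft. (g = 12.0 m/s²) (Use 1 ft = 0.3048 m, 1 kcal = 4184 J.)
Convert to SI: m = 10.0 kg, PE = 3960.16 J
h = PE/(mg) = 3960.16/(10.0·12.0) = 33.0013 m = 108.3 ft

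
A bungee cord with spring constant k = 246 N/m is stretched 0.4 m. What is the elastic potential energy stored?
PE = ½kx² = ½(246)(0.4)² = 19.68 J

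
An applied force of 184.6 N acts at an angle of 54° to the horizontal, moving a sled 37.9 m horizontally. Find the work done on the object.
W = F·d·cosθ = (184.6)(37.9)cos(54°) = 4112 J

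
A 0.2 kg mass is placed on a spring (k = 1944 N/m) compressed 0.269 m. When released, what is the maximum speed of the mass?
½kx² = ½mv² ⇒ v = x√(k/m) = (0.269)√(1944/0.2) = 26.52 m/s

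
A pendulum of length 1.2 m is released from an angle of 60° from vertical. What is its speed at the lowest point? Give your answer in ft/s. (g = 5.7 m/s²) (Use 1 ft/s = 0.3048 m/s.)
h = L(1 − cosθ) = 1.2(1 − cos60°) = 0.6 m
v = √(2gh) = √(2·5.7·0.6) = 2.61534 m/s = 8.581 ft/s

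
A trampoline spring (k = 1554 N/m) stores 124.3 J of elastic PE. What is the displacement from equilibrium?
x = √(2·PE/k) = √(2·124.3/1554) = 0.4 m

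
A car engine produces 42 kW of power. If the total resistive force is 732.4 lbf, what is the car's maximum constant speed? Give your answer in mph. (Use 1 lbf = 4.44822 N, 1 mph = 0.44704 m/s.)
Convert to SI: F = 3257.88 N
P = Fv ⇒ v = P/F = 42000 W/3257.88 N = 12.8918 m/s = 28.84 mph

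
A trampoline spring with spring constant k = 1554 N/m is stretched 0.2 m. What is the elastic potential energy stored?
PE = ½kx² = ½(1554)(0.2)² = 31.08 J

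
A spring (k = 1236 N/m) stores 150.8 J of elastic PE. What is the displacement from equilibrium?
x = √(2·PE/k) = √(2·150.8/1236) = 0.494 m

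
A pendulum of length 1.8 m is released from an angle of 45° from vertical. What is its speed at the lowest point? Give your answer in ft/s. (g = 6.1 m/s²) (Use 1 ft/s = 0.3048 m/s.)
h = L(1 − cosθ) = 1.8(1 − cos45°) = 0.527208 m
v = √(2gh) = √(2·6.1·0.527208) = 2.53613 m/s = 8.321 ft/s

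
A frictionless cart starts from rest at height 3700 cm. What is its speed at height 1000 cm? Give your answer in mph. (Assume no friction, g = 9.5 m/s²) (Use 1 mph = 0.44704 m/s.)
Convert to SI: h₁−h₂ = 27.0 m
mgh₁ = mgh₂ + ½mv² ⇒ v = √(2g(h₁−h₂)) = √(2·9.5·27.0) = 22.6495 m/s = 50.67 mph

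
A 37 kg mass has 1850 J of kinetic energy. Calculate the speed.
v = √(2·KE/m) = √(2·1850/37) = 10.0 m/s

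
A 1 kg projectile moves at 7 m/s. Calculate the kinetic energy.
KE = ½mv² = ½(1)(7)² = 24.5 J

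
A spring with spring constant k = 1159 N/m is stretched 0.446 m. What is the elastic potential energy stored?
PE = ½kx² = ½(1159)(0.446)² = 115.3 J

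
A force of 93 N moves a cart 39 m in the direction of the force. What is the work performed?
W = F·d = (93)(39) = 3627 J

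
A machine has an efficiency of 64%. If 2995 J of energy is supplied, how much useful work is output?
W_out = η·W_in = 0.64·2995 = 1916.8 J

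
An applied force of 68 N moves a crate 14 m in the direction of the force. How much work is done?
W = F·d = (68)(14) = 952.0 J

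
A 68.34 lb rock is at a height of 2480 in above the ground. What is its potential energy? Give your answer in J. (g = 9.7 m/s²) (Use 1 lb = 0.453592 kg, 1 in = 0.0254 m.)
Convert to SI: m = 30.9985 kg, h = 62.992 m
PE = mgh = (30.9985)(9.7)(62.992) = 18940 J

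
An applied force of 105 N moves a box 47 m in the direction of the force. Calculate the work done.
W = F·d = (105)(47) = 4935 J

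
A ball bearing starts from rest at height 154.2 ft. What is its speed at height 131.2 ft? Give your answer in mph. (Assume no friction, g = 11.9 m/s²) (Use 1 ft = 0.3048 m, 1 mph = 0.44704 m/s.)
Convert to SI: h₁−h₂ = 7.0104 m
mgh₁ = mgh₂ + ½mv² ⇒ v = √(2g(h₁−h₂)) = √(2·11.9·7.0104) = 12.9169 m/s = 28.89 mph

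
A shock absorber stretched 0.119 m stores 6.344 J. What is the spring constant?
k = 2·PE/x² = 2·6.344/(0.119)² = 896.0 N/m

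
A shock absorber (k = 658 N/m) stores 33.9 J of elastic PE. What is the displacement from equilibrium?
x = √(2·PE/k) = √(2·33.9/658) = 0.321 m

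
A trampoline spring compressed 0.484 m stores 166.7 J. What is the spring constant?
k = 2·PE/x² = 2·166.7/(0.484)² = 1423 N/m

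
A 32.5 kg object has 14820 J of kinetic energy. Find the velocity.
v = √(2·KE/m) = √(2·14820/32.5) = 30.2 m/s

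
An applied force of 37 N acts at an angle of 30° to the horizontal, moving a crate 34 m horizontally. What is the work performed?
W = F·d·cosθ = (37)(34)cos(30°) = 1089 J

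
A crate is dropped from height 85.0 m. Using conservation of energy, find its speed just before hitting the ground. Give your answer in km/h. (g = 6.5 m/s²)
mgh = ½mv² ⇒ v = √(2gh) = √(2·6.5·85.0) = 33.2415 m/s = 119.7 km/h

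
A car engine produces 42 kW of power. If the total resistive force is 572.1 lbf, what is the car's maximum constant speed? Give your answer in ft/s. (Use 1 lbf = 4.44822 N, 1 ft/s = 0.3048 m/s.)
Convert to SI: F = 2544.83 N
P = Fv ⇒ v = P/F = 42000 W/2544.83 N = 16.5041 m/s = 54.15 ft/s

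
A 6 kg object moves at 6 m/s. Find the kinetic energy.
KE = ½mv² = ½(6)(6)² = 108.0 J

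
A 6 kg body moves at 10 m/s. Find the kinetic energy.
KE = ½mv² = ½(6)(10)² = 300.0 J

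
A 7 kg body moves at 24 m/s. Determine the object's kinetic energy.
KE = ½mv² = ½(7)(24)² = 2016.0 J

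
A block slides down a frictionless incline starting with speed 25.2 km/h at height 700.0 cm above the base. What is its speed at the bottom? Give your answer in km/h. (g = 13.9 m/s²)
Convert to SI: v₀ = 7.0 m/s, h = 7.0 m
½mv₀² + mgh = ½mv² ⇒ v = √(v₀² + 2gh) = √(7.0² + 2·13.9·7.0) = 15.6077 m/s = 56.19 km/h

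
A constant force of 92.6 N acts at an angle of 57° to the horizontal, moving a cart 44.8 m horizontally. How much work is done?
W = F·d·cosθ = (92.6)(44.8)cos(57°) = 2259 J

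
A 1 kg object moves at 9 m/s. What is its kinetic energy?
KE = ½mv² = ½(1)(9)² = 40.5 J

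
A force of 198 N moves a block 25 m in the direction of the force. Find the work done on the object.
W = F·d = (198)(25) = 4950 J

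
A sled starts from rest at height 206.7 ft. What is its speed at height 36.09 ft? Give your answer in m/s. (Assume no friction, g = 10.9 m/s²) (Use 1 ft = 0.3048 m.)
Convert to SI: h₁−h₂ = 52.0019 m
mgh₁ = mgh₂ + ½mv² ⇒ v = √(2g(h₁−h₂)) = √(2·10.9·52.0019) = 33.67 m/s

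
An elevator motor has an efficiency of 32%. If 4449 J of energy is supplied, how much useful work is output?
W_out = η·W_in = 0.32·4449 = 1423.68 J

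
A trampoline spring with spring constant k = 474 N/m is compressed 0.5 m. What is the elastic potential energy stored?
PE = ½kx² = ½(474)(0.5)² = 59.25 J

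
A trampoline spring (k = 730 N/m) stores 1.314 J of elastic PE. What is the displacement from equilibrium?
x = √(2·PE/k) = √(2·1.314/730) = 0.06 m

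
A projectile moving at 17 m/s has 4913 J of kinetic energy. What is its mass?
m = 2·KE/v² = 2·4913/(17)² = 34.0 kg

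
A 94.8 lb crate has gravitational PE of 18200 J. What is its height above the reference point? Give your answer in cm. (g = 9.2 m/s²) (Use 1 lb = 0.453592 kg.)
Convert to SI: m = 43.0005 kg, PE = 18200.0 J
h = PE/(mg) = 18200.0/(43.0005·9.2) = 46.0055 m = 4601 cm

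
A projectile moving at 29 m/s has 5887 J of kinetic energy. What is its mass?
m = 2·KE/v² = 2·5887/(29)² = 14.0 kg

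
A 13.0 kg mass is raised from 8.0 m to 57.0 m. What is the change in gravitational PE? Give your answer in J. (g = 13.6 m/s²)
ΔPE = mgΔh = (13.0)(13.6)(49.0) = 8663 J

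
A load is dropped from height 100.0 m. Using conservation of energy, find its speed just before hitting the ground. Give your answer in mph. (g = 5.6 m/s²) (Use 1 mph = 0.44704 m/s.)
mgh = ½mv² ⇒ v = √(2gh) = √(2·5.6·100.0) = 33.4664 m/s = 74.86 mph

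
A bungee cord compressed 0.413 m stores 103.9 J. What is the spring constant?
k = 2·PE/x² = 2·103.9/(0.413)² = 1218 N/m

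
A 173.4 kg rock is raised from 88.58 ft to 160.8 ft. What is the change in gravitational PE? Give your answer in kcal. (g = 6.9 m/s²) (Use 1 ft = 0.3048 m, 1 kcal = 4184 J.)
Convert to SI: m = 173.4 kg, Δh = 22.0127 m
ΔPE = mgΔh = (173.4)(6.9)(22.0127) = 26337.3 J = 6.295 kcal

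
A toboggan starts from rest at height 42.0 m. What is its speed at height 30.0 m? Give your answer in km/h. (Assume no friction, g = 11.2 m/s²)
mgh₁ = mgh₂ + ½mv² ⇒ v = √(2g(h₁−h₂)) = √(2·11.2·12.0) = 16.3951 m/s = 59.02 km/h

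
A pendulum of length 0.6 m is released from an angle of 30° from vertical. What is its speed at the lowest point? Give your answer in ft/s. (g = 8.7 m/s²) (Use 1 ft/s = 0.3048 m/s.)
h = L(1 − cosθ) = 0.6(1 − cos30°) = 0.0803848 m
v = √(2gh) = √(2·8.7·0.0803848) = 1.18266 m/s = 3.88 ft/s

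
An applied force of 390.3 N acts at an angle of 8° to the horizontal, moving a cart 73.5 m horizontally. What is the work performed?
W = F·d·cosθ = (390.3)(73.5)cos(8°) = 28410 J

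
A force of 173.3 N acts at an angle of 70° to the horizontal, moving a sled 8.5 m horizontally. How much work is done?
W = F·d·cosθ = (173.3)(8.5)cos(70°) = 503.8 J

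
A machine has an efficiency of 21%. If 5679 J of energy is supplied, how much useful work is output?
W_out = η·W_in = 0.21·5679 = 1192.59 J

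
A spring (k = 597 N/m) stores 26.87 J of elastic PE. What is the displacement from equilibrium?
x = √(2·PE/k) = √(2·26.87/597) = 0.3 m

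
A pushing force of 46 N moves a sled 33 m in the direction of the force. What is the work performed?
W = F·d = (46)(33) = 1518 J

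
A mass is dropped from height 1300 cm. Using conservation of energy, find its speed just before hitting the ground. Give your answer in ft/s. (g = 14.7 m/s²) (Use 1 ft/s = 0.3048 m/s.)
Convert to SI: h = 13.0 m
mgh = ½mv² ⇒ v = √(2gh) = √(2·14.7·13.0) = 19.5499 m/s = 64.14 ft/s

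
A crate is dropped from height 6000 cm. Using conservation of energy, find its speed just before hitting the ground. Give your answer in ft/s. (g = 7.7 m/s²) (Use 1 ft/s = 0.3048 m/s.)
Convert to SI: h = 60.0 m
mgh = ½mv² ⇒ v = √(2gh) = √(2·7.7·60.0) = 30.3974 m/s = 99.73 ft/s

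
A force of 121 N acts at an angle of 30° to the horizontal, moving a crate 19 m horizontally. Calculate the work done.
W = F·d·cosθ = (121)(19)cos(30°) = 1991 J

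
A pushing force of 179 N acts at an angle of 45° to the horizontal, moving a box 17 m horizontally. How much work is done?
W = F·d·cosθ = (179)(17)cos(45°) = 2152 J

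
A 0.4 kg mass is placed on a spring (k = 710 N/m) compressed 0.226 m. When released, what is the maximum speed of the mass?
½kx² = ½mv² ⇒ v = x√(k/m) = (0.226)√(710/0.4) = 9.522 m/s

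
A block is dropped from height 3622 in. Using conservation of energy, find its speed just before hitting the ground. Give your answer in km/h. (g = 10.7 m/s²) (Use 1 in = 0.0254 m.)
Convert to SI: h = 91.9988 m
mgh = ½mv² ⇒ v = √(2gh) = √(2·10.7·91.9988) = 44.3709 m/s = 159.7 km/h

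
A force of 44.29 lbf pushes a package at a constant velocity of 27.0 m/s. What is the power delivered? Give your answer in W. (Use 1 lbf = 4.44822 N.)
Convert to SI: F = 197.012 N, v = 27.0 m/s
P = Fv = (197.012)(27.0) = 5319 W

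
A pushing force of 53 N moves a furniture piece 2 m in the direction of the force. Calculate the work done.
W = F·d = (53)(2) = 106.0 J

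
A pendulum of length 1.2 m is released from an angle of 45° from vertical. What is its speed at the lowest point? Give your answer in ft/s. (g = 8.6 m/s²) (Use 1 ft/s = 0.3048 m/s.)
h = L(1 − cosθ) = 1.2(1 − cos45°) = 0.351472 m
v = √(2gh) = √(2·8.6·0.351472) = 2.45872 m/s = 8.067 ft/s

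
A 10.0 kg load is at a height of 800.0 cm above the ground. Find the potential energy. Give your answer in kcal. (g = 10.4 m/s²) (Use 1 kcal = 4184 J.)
Convert to SI: m = 10.0 kg, h = 8.0 m
PE = mgh = (10.0)(10.4)(8.0) = 832.0 J = 0.1989 kcal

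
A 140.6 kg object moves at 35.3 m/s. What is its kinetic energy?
KE = ½mv² = ½(140.6)(35.3)² = 87600 J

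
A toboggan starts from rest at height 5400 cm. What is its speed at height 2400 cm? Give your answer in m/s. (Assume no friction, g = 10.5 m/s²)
Convert to SI: h₁−h₂ = 30.0 m
mgh₁ = mgh₂ + ½mv² ⇒ v = √(2g(h₁−h₂)) = √(2·10.5·30.0) = 25.1 m/s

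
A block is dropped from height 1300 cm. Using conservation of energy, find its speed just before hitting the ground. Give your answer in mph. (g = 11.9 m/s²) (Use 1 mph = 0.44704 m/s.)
Convert to SI: h = 13.0 m
mgh = ½mv² ⇒ v = √(2gh) = √(2·11.9·13.0) = 17.5898 m/s = 39.35 mph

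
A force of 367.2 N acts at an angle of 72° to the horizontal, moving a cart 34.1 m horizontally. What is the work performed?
W = F·d·cosθ = (367.2)(34.1)cos(72°) = 3869 J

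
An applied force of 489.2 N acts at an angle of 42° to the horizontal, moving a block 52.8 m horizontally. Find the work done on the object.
W = F·d·cosθ = (489.2)(52.8)cos(42°) = 19200 J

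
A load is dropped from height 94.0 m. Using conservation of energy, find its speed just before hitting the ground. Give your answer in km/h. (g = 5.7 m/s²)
mgh = ½mv² ⇒ v = √(2gh) = √(2·5.7·94.0) = 32.7353 m/s = 117.8 km/h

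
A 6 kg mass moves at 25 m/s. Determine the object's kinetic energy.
KE = ½mv² = ½(6)(25)² = 1875.0 J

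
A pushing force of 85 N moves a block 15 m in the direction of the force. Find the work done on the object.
W = F·d = (85)(15) = 1275 J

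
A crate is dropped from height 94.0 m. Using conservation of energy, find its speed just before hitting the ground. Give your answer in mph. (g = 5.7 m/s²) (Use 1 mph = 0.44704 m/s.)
mgh = ½mv² ⇒ v = √(2gh) = √(2·5.7·94.0) = 32.7353 m/s = 73.23 mph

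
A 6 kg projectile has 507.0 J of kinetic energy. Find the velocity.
v = √(2·KE/m) = √(2·507.0/6) = 13.0 m/s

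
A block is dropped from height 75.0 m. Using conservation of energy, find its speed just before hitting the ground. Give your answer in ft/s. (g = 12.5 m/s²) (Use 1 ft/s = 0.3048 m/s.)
mgh = ½mv² ⇒ v = √(2gh) = √(2·12.5·75.0) = 43.3013 m/s = 142.1 ft/s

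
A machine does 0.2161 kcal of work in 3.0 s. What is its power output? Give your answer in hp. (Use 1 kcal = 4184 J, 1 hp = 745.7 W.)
Convert to SI: W = 904.162 J, t = 3.0 s
P = W/t = 904.162/3.0 = 301.387 W = 0.4042 hp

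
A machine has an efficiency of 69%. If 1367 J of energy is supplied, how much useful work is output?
W_out = η·W_in = 0.69·1367 = 943.23 J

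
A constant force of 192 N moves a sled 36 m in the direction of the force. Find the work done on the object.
W = F·d = (192)(36) = 6912 J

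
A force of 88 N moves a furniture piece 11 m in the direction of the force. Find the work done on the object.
W = F·d = (88)(11) = 968.0 J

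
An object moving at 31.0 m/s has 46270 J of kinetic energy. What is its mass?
m = 2·KE/v² = 2·46270/(31.0)² = 96.3 kg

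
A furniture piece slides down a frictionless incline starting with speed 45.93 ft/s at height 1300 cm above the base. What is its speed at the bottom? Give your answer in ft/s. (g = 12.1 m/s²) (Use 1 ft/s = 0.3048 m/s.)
Convert to SI: v₀ = 13.9995 m/s, h = 13.0 m
½mv₀² + mgh = ½mv² ⇒ v = √(v₀² + 2gh) = √(13.9995² + 2·12.1·13.0) = 22.5961 m/s = 74.13 ft/s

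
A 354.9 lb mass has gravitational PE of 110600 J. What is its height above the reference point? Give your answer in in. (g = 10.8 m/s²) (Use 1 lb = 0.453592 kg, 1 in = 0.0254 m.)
Convert to SI: m = 160.98 kg, PE = 110600 J
h = PE/(mg) = 110600/(160.98·10.8) = 63.6151 m = 2505 in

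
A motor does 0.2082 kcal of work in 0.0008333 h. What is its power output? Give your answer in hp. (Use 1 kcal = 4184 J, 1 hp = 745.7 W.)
Convert to SI: W = 871.109 J, t = 2.99988 s
P = W/t = 871.109/2.99988 = 290.381 W = 0.3894 hp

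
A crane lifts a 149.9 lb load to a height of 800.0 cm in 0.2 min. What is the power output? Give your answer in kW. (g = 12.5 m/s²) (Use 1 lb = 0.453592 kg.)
Convert to SI: m = 67.9934 kg, h = 8.0 m, t = 12.0 s
P = mgh/t = (67.9934)(12.5)(8.0)/12.0 = 566.612 W = 0.5666 kW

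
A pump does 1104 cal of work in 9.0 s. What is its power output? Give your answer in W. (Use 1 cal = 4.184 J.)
Convert to SI: W = 4619.14 J, t = 9.0 s
P = W/t = 4619.14/9.0 = 513.2 W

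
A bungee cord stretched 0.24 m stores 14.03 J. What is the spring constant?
k = 2·PE/x² = 2·14.03/(0.24)² = 487.2 N/m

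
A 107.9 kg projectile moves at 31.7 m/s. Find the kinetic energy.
KE = ½mv² = ½(107.9)(31.7)² = 54210 J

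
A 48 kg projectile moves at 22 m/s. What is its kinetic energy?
KE = ½mv² = ½(48)(22)² = 11616.0 J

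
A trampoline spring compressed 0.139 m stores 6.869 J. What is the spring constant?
k = 2·PE/x² = 2·6.869/(0.139)² = 711.0 N/m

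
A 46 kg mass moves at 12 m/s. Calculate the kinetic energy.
KE = ½mv² = ½(46)(12)² = 3312.0 J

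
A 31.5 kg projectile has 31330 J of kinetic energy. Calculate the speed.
v = √(2·KE/m) = √(2·31330/31.5) = 44.6 m/s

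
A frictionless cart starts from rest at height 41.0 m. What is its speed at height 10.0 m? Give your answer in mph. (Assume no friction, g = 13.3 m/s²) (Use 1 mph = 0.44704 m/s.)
mgh₁ = mgh₂ + ½mv² ⇒ v = √(2g(h₁−h₂)) = √(2·13.3·31.0) = 28.7158 m/s = 64.24 mph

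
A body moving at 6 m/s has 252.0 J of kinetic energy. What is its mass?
m = 2·KE/v² = 2·252.0/(6)² = 14.0 kg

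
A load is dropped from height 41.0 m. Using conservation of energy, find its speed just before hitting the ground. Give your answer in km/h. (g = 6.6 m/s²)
mgh = ½mv² ⇒ v = √(2gh) = √(2·6.6·41.0) = 23.2637 m/s = 83.75 km/h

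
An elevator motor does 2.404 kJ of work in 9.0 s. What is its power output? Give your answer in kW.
Convert to SI: W = 2404.0 J, t = 9.0 s
P = W/t = 2404.0/9.0 = 267.111 W = 0.2671 kW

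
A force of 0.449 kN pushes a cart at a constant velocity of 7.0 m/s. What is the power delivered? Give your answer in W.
Convert to SI: F = 449.0 N, v = 7.0 m/s
P = Fv = (449.0)(7.0) = 3143 W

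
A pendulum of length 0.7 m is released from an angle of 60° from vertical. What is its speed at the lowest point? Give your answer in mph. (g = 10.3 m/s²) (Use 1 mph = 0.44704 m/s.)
h = L(1 − cosθ) = 0.7(1 − cos60°) = 0.35 m
v = √(2gh) = √(2·10.3·0.35) = 2.68514 m/s = 6.006 mph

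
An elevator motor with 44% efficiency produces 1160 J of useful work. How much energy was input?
W_in = W_out/η = 1160/0.44 = 2636 J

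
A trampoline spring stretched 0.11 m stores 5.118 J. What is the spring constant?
k = 2·PE/x² = 2·5.118/(0.11)² = 846.0 N/m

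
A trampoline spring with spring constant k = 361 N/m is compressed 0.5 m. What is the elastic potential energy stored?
PE = ½kx² = ½(361)(0.5)² = 45.13 J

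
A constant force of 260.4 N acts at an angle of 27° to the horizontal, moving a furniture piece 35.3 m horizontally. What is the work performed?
W = F·d·cosθ = (260.4)(35.3)cos(27°) = 8190 J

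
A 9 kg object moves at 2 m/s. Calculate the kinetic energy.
KE = ½mv² = ½(9)(2)² = 18.0 J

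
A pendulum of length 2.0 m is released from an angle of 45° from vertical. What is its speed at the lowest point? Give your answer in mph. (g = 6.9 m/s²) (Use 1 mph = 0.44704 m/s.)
h = L(1 − cosθ) = 2.0(1 − cos45°) = 0.585786 m
v = √(2gh) = √(2·6.9·0.585786) = 2.84321 m/s = 6.36 mph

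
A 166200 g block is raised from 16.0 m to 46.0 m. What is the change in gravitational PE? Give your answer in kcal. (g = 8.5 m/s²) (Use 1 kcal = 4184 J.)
Convert to SI: m = 166.2 kg, Δh = 30.0 m
ΔPE = mgΔh = (166.2)(8.5)(30.0) = 42381.0 J = 10.13 kcal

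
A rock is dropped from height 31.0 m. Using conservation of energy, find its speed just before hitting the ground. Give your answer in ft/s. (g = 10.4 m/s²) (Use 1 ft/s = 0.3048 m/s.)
mgh = ½mv² ⇒ v = √(2gh) = √(2·10.4·31.0) = 25.3929 m/s = 83.31 ft/s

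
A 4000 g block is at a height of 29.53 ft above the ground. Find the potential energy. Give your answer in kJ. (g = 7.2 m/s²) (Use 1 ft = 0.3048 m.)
Convert to SI: m = 4.0 kg, h = 9.00074 m
PE = mgh = (4.0)(7.2)(9.00074) = 259.221 J = 0.2592 kJ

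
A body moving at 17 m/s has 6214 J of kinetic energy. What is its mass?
m = 2·KE/v² = 2·6214/(17)² = 43.0 kg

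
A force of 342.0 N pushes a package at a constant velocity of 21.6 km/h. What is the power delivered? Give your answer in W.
Convert to SI: F = 342.0 N, v = 6.0 m/s
P = Fv = (342.0)(6.0) = 2052 W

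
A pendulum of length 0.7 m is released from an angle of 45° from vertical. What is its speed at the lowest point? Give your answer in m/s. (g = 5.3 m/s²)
h = L(1 − cosθ) = 0.7(1 − cos45°) = 0.205025 m
v = √(2gh) = √(2·5.3·0.205025) = 1.474 m/s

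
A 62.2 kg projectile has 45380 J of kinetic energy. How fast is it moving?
v = √(2·KE/m) = √(2·45380/62.2) = 38.2 m/s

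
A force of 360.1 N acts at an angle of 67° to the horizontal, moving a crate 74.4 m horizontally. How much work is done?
W = F·d·cosθ = (360.1)(74.4)cos(67°) = 10470 J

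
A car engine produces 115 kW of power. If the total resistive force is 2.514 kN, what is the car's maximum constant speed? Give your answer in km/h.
Convert to SI: F = 2514.0 N
P = Fv ⇒ v = P/F = 115000 W/2514.0 N = 45.7438 m/s = 164.7 km/h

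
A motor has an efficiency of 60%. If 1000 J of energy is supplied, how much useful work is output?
W_out = η·W_in = 0.6·1000 = 600.0 J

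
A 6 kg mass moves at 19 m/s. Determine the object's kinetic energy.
KE = ½mv² = ½(6)(19)² = 1083.0 J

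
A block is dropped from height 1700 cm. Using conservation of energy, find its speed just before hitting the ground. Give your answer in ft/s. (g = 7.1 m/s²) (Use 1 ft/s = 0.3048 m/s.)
Convert to SI: h = 17.0 m
mgh = ½mv² ⇒ v = √(2gh) = √(2·7.1·17.0) = 15.5371 m/s = 50.97 ft/s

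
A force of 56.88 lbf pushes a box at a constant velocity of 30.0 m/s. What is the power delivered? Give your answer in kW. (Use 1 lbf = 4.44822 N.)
Convert to SI: F = 253.015 N, v = 30.0 m/s
P = Fv = (253.015)(30.0) = 7590.44 W = 7.59 kW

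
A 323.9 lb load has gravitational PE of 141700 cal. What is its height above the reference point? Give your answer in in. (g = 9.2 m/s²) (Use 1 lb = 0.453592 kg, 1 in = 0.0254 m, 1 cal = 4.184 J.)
Convert to SI: m = 146.918 kg, PE = 592873 J
h = PE/(mg) = 592873/(146.918·9.2) = 438.629 m = 17270 in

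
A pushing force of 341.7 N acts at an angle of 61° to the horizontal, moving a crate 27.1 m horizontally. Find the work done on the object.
W = F·d·cosθ = (341.7)(27.1)cos(61°) = 4489 J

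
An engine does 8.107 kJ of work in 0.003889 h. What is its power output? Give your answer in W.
Convert to SI: W = 8107.0 J, t = 14.0004 s
P = W/t = 8107.0/14.0004 = 579.1 W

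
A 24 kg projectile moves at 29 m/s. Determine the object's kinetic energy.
KE = ½mv² = ½(24)(29)² = 10092.0 J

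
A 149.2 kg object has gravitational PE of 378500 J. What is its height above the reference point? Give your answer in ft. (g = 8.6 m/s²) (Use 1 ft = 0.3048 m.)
h = PE/(mg) = 378500/(149.2·8.6) = 294.984 m = 967.8 ft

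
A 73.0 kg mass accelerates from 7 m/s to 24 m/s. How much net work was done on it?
W = ΔKE = ½m(v₂² − v₁²) = ½(73.0)(24² − 7²) = 19235.5 J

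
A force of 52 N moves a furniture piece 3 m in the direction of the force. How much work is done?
W = F·d = (52)(3) = 156.0 J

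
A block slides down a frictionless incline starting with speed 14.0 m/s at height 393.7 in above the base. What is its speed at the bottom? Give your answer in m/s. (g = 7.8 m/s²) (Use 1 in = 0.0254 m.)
Convert to SI: v₀ = 14.0 m/s, h = 9.99998 m
½mv₀² + mgh = ½mv² ⇒ v = √(v₀² + 2gh) = √(14.0² + 2·7.8·9.99998) = 18.76 m/s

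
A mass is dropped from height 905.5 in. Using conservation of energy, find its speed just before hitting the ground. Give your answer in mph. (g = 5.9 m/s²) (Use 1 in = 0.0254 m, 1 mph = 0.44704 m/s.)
Convert to SI: h = 22.9997 m
mgh = ½mv² ⇒ v = √(2gh) = √(2·5.9·22.9997) = 16.4741 m/s = 36.85 mph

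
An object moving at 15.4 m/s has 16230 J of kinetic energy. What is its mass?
m = 2·KE/v² = 2·16230/(15.4)² = 136.9 kg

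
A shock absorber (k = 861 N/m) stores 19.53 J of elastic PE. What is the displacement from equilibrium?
x = √(2·PE/k) = √(2·19.53/861) = 0.213 m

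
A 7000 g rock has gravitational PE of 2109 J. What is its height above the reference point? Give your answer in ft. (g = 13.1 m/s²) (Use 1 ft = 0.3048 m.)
Convert to SI: m = 7.0 kg, PE = 2109.0 J
h = PE/(mg) = 2109.0/(7.0·13.1) = 22.9989 m = 75.46 ft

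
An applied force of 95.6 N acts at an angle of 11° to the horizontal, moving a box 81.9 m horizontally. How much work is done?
W = F·d·cosθ = (95.6)(81.9)cos(11°) = 7686 J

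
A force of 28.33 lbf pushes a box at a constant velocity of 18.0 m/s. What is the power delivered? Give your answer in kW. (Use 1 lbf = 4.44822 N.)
Convert to SI: F = 126.018 N, v = 18.0 m/s
P = Fv = (126.018)(18.0) = 2268.33 W = 2.268 kW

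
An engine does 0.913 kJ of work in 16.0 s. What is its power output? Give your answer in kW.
Convert to SI: W = 913.0 J, t = 16.0 s
P = W/t = 913.0/16.0 = 57.0625 W = 0.05706 kW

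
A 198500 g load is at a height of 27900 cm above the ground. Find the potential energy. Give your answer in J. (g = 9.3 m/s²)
Convert to SI: m = 198.5 kg, h = 279.0 m
PE = mgh = (198.5)(9.3)(279.0) = 515000 J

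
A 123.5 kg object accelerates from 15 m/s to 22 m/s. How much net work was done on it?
W = ΔKE = ½m(v₂² − v₁²) = ½(123.5)(22² − 15²) = 15993.25 J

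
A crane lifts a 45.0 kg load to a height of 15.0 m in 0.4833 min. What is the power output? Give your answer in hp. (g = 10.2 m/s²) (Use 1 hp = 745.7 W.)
Convert to SI: m = 45.0 kg, h = 15.0 m, t = 28.998 s
P = mgh/t = (45.0)(10.2)(15.0)/28.998 = 237.43 W = 0.3184 hp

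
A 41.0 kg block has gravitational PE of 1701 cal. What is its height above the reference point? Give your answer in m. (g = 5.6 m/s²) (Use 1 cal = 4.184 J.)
Convert to SI: m = 41.0 kg, PE = 7116.98 J
h = PE/(mg) = 7116.98/(41.0·5.6) = 31.0 m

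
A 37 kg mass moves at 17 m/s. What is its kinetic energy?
KE = ½mv² = ½(37)(17)² = 5346.5 J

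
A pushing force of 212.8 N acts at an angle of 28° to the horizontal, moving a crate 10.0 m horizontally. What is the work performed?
W = F·d·cosθ = (212.8)(10.0)cos(28°) = 1879 J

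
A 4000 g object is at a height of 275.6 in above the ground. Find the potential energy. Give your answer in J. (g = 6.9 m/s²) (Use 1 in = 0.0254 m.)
Convert to SI: m = 4.0 kg, h = 7.00024 m
PE = mgh = (4.0)(6.9)(7.00024) = 193.2 J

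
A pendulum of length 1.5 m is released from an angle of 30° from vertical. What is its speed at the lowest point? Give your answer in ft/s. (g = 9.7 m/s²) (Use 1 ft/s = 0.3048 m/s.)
h = L(1 − cosθ) = 1.5(1 − cos30°) = 0.200962 m
v = √(2gh) = √(2·9.7·0.200962) = 1.9745 m/s = 6.478 ft/s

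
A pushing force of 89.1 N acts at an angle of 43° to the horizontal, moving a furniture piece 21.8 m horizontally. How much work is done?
W = F·d·cosθ = (89.1)(21.8)cos(43°) = 1421 J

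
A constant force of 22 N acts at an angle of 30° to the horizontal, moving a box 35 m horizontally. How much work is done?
W = F·d·cosθ = (22)(35)cos(30°) = 666.8 J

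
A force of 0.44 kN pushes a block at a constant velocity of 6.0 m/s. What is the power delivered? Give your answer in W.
Convert to SI: F = 440.0 N, v = 6.0 m/s
P = Fv = (440.0)(6.0) = 2640 W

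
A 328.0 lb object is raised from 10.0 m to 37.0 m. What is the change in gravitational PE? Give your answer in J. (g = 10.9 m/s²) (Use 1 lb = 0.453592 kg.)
Convert to SI: m = 148.778 kg, Δh = 27.0 m
ΔPE = mgΔh = (148.778)(10.9)(27.0) = 43790 J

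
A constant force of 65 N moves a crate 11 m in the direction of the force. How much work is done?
W = F·d = (65)(11) = 715.0 J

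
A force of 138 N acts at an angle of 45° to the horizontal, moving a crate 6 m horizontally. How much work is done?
W = F·d·cosθ = (138)(6)cos(45°) = 585.5 J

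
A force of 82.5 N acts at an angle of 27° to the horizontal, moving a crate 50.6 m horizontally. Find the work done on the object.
W = F·d·cosθ = (82.5)(50.6)cos(27°) = 3720 J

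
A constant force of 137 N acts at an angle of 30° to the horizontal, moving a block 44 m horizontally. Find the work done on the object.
W = F·d·cosθ = (137)(44)cos(30°) = 5220 J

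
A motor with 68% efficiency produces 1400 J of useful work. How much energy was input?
W_in = W_out/η = 1400/0.68 = 2059 J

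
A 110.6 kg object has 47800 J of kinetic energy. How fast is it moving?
v = √(2·KE/m) = √(2·47800/110.6) = 29.4 m/s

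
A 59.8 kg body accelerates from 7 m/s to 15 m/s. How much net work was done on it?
W = ΔKE = ½m(v₂² − v₁²) = ½(59.8)(15² − 7²) = 5262.4 J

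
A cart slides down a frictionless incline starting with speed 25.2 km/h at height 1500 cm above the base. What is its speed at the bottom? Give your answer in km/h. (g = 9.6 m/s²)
Convert to SI: v₀ = 7.0 m/s, h = 15.0 m
½mv₀² + mgh = ½mv² ⇒ v = √(v₀² + 2gh) = √(7.0² + 2·9.6·15.0) = 18.3576 m/s = 66.09 km/h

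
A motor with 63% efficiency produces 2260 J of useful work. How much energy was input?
W_in = W_out/η = 2260/0.63 = 3587 J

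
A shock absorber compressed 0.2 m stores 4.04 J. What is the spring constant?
k = 2·PE/x² = 2·4.04/(0.2)² = 202.0 N/m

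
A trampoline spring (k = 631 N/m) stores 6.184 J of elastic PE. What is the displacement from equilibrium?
x = √(2·PE/k) = √(2·6.184/631) = 0.14 m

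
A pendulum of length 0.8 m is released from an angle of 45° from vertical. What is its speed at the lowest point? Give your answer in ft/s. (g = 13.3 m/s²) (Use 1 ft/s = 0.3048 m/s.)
h = L(1 − cosθ) = 0.8(1 − cos45°) = 0.234315 m
v = √(2gh) = √(2·13.3·0.234315) = 2.49655 m/s = 8.191 ft/s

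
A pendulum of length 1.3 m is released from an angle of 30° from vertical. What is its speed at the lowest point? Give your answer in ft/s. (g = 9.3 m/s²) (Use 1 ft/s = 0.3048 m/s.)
h = L(1 − cosθ) = 1.3(1 − cos30°) = 0.174167 m
v = √(2gh) = √(2·9.3·0.174167) = 1.79986 m/s = 5.905 ft/s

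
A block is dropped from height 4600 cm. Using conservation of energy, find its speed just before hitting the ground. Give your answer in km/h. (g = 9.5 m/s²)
Convert to SI: h = 46.0 m
mgh = ½mv² ⇒ v = √(2gh) = √(2·9.5·46.0) = 29.5635 m/s = 106.4 km/h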